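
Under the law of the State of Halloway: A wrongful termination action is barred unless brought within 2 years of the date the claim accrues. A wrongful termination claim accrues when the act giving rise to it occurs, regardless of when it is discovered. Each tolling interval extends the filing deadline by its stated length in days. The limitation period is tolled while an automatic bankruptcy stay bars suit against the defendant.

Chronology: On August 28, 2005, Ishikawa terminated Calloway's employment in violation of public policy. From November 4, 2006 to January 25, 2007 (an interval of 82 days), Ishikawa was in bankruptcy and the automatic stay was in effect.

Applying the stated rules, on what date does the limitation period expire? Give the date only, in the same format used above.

The claim accrued on August 28, 2005, when the wrongful act occurred.
The untolled deadline — 2 years after August 28, 2005 — is August 28, 2007.
The automatic bankruptcy stay from November 4, 2006 to January 25, 2007 tolled the period for 82 days, extending the deadline to November 18, 2007.

November 18, 2007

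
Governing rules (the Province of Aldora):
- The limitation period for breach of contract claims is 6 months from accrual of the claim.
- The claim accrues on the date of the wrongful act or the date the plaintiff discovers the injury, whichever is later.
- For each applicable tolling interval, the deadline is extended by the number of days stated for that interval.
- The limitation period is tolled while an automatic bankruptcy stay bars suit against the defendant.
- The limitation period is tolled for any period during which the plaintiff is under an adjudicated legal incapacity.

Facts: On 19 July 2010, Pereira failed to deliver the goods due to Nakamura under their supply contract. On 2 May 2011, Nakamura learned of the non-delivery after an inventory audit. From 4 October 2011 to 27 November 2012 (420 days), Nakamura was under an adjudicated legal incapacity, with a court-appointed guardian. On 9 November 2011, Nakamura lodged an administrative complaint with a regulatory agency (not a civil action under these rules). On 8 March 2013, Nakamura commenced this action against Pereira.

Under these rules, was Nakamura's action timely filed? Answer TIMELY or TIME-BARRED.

Because discovery on 2 May 2011 post-dates the 19 July 2010 act, accrual under the later-of rule falls on 2 May 2011.
The untolled deadline — 6 months after 2 May 2011 — is 2 November 2011.
The period was tolled for 420 days by the plaintiff's legal incapacity (4 October 2011 to 27 November 2012), pushing the deadline to 26 December 2012.
None of the other events listed affects the running of the period under the stated rules.
Filing on 8 March 2013 missed the 26 December 2012 deadline — the action is time-barred.

TIME-BARRED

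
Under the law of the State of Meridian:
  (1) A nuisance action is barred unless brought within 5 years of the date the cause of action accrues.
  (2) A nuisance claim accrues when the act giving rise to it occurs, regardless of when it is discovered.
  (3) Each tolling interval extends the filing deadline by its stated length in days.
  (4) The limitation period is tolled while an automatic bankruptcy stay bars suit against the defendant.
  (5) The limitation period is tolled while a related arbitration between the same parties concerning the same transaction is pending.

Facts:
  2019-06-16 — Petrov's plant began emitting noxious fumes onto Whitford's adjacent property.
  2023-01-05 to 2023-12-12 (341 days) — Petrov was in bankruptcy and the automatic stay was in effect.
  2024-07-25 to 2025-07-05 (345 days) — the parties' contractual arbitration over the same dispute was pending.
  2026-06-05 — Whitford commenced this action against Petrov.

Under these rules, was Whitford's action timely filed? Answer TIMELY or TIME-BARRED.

The cause of action accrued on 2019-06-16, the date of the act.
5 years from 2019-06-16 is 2024-06-16.
The period was tolled for 341 days by the automatic bankruptcy stay (2023-01-05 to 2023-12-12), pushing the deadline to 2025-05-23.
The period was tolled for 345 days by the pending related arbitration (2024-07-25 to 2025-07-05), pushing the deadline to 2026-05-03.
Whitford filed on 2026-06-05, after the 2026-05-03 deadline, so the action is time-barred.

TIME-BARRED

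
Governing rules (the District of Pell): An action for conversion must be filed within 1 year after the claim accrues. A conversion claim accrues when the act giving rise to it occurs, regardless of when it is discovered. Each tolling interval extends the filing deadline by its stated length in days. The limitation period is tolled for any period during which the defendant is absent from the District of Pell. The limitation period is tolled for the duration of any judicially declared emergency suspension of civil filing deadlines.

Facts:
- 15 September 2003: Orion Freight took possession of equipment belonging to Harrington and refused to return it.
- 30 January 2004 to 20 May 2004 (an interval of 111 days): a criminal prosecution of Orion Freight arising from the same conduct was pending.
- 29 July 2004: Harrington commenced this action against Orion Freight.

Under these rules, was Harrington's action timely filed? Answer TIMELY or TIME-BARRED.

TIMELY

The claim accrued on 15 September 2003, the date of the act.
Adding the 1 year base period to 15 September 2003 gives a deadline of 15 September 2004, before any tolling.
Although a criminal prosecution ran from 30 January 2004 to 20 May 2004, the stated rules do not make that a tolling event, so it is disregarded.
Harrington filed on 29 July 2004, before the 15 September 2004 deadline, so the action is timely.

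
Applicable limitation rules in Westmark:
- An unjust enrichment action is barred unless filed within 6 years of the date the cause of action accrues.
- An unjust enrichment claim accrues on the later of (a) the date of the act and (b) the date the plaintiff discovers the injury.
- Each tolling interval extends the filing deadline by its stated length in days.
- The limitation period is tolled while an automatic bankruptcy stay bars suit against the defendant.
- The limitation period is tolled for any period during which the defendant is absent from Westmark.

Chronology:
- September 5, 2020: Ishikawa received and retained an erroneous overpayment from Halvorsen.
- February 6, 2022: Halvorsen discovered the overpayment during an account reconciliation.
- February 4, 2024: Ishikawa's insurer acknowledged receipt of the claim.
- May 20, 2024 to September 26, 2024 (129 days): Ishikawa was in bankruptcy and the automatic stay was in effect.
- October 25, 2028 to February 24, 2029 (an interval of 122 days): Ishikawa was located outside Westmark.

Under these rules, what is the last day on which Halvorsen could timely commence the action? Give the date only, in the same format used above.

The claim accrued on February 6, 2022 — the later of the September 5, 2020 act and the February 6, 2022 discovery.
The untolled deadline — 6 years after February 6, 2022 — is February 6, 2028.
Because the automatic bankruptcy stay ran from May 20, 2024 to September 26, 2024, the deadline is extended by 129 days to June 14, 2028.
The defendant's absence from the jurisdiction starting October 25, 2028 came too late — the period had run on June 14, 2028 — and so does not extend the deadline.
None of the other events listed affects the running of the period under the stated rules.

June 14, 2028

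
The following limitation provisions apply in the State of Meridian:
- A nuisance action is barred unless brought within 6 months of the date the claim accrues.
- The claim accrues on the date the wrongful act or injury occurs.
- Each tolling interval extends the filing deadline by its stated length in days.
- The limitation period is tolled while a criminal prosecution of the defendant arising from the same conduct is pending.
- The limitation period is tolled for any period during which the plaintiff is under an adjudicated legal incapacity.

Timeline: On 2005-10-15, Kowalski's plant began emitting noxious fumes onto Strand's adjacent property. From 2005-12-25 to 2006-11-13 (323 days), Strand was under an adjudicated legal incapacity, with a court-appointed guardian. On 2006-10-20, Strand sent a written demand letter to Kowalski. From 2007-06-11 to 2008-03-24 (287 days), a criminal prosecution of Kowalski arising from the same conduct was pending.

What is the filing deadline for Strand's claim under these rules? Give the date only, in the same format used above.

The limitation period began to run on 2005-10-15.
Adding the 6 months base period to 2005-10-15 gives a deadline of 2006-04-15, before any tolling.
The period was tolled for 323 days by the plaintiff's legal incapacity (2005-12-25 to 2006-11-13), pushing the deadline to 2007-03-04.
The pending criminal prosecution from 2007-06-11 to 2008-03-24 began after the period had already run on 2007-03-04, so it has no tolling effect.
Nothing else in the chronology tolls or restarts the period.

2007-03-04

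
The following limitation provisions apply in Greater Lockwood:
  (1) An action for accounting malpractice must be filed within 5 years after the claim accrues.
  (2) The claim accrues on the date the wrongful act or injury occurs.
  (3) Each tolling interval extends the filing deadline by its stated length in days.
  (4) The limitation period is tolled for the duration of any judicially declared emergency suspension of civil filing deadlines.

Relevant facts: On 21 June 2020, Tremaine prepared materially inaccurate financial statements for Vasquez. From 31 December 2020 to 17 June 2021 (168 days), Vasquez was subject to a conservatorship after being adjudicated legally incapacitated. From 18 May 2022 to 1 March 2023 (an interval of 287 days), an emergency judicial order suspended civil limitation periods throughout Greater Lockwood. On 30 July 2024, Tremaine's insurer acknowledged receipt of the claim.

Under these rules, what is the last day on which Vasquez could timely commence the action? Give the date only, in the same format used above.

4 April 2026

The claim accrued on 21 June 2020, the date of the act.
5 years from 21 June 2020 is 21 June 2025.
Because the emergency suspension of filing deadlines ran from 18 May 2022 to 1 March 2023, the deadline is extended by 287 days to 4 April 2026.
Although the plaintiff's incapacity ran from 31 December 2020 to 17 June 2021, the stated rules do not make that a tolling event, so it is disregarded.
The other events in the timeline have no effect on the limitation period under the stated rules.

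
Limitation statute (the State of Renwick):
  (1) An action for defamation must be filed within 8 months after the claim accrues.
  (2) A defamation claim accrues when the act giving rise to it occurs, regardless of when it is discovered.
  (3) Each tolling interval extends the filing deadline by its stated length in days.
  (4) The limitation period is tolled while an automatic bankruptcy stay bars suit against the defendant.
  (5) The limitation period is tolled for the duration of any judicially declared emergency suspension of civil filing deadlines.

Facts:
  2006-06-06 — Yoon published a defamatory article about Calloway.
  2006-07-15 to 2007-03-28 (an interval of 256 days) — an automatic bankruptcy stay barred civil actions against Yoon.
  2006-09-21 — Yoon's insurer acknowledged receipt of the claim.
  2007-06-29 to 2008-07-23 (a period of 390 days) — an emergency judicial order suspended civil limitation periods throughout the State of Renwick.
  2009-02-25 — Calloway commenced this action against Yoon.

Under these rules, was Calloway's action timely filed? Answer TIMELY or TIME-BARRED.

The limitation period began to run on 2006-06-06.
The untolled deadline — 8 months after 2006-06-06 — is 2007-02-06.
The period was tolled for 256 days by the automatic bankruptcy stay (2006-07-15 to 2007-03-28), pushing the deadline to 2007-10-20.
Because the emergency suspension of filing deadlines ran from 2007-06-29 to 2008-07-23, the deadline is extended by 390 days to 2008-11-13.
The other events in the timeline have no effect on the limitation period under the stated rules.
Calloway filed on 2009-02-25, after the 2008-11-13 deadline, so the action is time-barred.

TIME-BARRED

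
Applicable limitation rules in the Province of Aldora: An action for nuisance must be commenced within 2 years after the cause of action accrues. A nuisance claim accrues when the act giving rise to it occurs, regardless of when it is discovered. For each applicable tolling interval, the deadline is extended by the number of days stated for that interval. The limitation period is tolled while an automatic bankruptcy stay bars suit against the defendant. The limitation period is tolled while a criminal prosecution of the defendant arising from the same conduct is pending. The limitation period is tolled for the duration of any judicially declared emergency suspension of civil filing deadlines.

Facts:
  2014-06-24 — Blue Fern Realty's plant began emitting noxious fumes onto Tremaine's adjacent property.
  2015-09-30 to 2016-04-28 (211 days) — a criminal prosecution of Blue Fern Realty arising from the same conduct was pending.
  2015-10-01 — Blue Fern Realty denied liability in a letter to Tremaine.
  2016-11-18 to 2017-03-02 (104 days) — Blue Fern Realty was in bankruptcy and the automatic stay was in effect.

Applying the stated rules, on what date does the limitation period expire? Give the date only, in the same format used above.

2017-05-05

The limitation period began to run on 2014-06-24.
2 years from 2014-06-24 is 2016-06-24.
Because the pending criminal prosecution ran from 2015-09-30 to 2016-04-28, the deadline is extended by 211 days to 2017-01-21.
Because the automatic bankruptcy stay ran from 2016-11-18 to 2017-03-02, the deadline is extended by 104 days to 2017-05-05.
None of the other events listed affects the running of the period under the stated rules.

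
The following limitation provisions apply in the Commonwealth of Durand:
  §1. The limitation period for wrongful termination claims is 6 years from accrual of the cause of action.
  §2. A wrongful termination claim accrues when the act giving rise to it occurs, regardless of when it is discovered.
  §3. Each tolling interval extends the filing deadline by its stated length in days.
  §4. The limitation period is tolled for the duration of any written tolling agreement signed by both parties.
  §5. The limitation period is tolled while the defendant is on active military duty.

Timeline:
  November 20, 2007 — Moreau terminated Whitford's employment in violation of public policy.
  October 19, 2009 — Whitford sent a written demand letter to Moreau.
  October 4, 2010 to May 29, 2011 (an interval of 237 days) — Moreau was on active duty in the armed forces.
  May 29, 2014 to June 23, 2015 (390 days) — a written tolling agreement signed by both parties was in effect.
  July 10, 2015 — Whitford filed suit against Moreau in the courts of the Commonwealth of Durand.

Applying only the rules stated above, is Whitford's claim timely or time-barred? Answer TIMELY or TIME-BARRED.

The claim accrued on November 20, 2007, when the wrongful act occurred.
The untolled deadline — 6 years after November 20, 2007 — is November 20, 2013.
The period was tolled for 237 days by the defendant's active military service (October 4, 2010 to May 29, 2011), pushing the deadline to July 15, 2014.
Because the written tolling agreement ran from May 29, 2014 to June 23, 2015, the deadline is extended by 390 days to August 9, 2015.
The other events in the timeline have no effect on the limitation period under the stated rules.
The July 10, 2015 filing precedes the August 9, 2015 deadline; the claim is timely.

TIMELY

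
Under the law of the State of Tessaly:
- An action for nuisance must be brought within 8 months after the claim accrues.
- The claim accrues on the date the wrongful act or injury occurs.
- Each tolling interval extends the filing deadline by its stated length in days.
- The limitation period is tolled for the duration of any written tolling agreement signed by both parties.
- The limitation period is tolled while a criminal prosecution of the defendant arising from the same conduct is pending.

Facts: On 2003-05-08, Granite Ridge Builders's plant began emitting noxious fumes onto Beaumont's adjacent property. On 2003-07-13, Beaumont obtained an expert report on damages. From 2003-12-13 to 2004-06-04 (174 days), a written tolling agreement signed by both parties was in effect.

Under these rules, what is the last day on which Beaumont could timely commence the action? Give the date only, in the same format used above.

2004-06-30

The claim accrued on 2003-05-08, when the wrongful act occurred.
The untolled deadline — 8 months after 2003-05-08 — is 2004-01-08.
Because the written tolling agreement ran from 2003-12-13 to 2004-06-04, the deadline is extended by 174 days to 2004-06-30.
The other events in the timeline have no effect on the limitation period under the stated rules.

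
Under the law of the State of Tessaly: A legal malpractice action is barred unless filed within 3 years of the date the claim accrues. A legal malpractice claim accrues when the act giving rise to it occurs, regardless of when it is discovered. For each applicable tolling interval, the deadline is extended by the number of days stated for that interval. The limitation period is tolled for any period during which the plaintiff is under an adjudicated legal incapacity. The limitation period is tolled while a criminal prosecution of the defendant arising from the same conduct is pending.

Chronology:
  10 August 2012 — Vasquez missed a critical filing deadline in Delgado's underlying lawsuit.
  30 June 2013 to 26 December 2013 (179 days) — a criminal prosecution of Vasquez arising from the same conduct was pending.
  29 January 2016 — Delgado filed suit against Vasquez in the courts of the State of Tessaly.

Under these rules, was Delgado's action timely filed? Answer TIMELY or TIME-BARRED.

TIMELY

The limitation period began to run on 10 August 2012.
3 years from 10 August 2012 is 10 August 2015.
The period was tolled for 179 days by the pending criminal prosecution (30 June 2013 to 26 December 2013), pushing the deadline to 5 February 2016.
Delgado filed on 29 January 2016, before the 5 February 2016 deadline, so the action is timely.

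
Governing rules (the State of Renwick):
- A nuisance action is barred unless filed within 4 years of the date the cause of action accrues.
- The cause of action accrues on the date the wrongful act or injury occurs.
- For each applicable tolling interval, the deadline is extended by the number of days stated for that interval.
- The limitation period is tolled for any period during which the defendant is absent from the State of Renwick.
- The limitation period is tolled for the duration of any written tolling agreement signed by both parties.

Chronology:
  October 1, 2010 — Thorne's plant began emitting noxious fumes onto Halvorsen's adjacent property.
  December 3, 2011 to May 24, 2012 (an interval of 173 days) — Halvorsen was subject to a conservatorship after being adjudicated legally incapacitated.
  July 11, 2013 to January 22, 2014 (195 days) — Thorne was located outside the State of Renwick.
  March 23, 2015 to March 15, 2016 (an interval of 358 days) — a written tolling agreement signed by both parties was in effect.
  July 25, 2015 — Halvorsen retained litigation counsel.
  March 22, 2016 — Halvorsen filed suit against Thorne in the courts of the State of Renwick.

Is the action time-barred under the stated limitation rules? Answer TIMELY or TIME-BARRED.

TIMELY

The claim accrued on October 1, 2010, when the wrongful act occurred.
Adding the 4 years base period to October 1, 2010 gives a deadline of October 1, 2014, before any tolling.
Because the defendant's absence from the jurisdiction ran from July 11, 2013 to January 22, 2014, the deadline is extended by 195 days to April 14, 2015.
The period was tolled for 358 days by the written tolling agreement (March 23, 2015 to March 15, 2016), pushing the deadline to April 6, 2016.
No stated provision tolls the period for the plaintiff's incapacity, so the interval from December 3, 2011 to May 24, 2012 has no effect on the deadline.
None of the other events listed affects the running of the period under the stated rules.
The March 22, 2016 filing precedes the April 6, 2016 deadline; the claim is timely.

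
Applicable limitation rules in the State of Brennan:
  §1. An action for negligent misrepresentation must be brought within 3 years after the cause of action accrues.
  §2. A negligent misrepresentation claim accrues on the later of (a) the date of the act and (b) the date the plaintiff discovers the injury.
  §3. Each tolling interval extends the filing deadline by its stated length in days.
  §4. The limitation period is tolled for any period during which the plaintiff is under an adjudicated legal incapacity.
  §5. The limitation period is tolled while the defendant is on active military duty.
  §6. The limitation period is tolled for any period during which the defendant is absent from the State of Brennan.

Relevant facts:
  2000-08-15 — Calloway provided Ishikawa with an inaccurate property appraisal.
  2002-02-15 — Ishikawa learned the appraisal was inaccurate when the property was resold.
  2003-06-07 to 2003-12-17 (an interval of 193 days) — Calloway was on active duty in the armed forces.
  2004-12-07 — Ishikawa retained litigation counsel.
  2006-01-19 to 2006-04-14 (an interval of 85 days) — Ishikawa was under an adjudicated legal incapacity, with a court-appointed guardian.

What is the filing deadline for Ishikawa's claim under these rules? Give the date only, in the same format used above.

Taking the later of the act (2000-08-15) and discovery (2002-02-15), the claim accrued on 2002-02-15.
Adding the 3 years base period to 2002-02-15 gives a deadline of 2005-02-15, before any tolling.
The period was tolled for 193 days by the defendant's active military service (2003-06-07 to 2003-12-17), pushing the deadline to 2005-08-27.
The plaintiff's legal incapacity starting 2006-01-19 came too late — the period had run on 2005-08-27 — and so does not extend the deadline.
None of the other events listed affects the running of the period under the stated rules.

2005-08-27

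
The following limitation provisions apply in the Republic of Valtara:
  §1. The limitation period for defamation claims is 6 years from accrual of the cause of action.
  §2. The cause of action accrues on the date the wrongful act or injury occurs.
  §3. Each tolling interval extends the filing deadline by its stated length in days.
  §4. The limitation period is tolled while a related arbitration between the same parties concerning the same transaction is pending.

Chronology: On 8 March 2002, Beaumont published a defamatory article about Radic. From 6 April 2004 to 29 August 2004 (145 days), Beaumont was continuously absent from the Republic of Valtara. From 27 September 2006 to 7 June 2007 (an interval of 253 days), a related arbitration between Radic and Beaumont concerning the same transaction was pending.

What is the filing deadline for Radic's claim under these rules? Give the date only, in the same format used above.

The claim accrued on 8 March 2002, when the wrongful act occurred.
6 years from 8 March 2002 is 8 March 2008.
The period was tolled for 253 days by the pending related arbitration (27 September 2006 to 7 June 2007), pushing the deadline to 16 November 2008.
No stated provision tolls the period for the defendant's absence, so the interval from 6 April 2004 to 29 August 2004 has no effect on the deadline.

16 November 2008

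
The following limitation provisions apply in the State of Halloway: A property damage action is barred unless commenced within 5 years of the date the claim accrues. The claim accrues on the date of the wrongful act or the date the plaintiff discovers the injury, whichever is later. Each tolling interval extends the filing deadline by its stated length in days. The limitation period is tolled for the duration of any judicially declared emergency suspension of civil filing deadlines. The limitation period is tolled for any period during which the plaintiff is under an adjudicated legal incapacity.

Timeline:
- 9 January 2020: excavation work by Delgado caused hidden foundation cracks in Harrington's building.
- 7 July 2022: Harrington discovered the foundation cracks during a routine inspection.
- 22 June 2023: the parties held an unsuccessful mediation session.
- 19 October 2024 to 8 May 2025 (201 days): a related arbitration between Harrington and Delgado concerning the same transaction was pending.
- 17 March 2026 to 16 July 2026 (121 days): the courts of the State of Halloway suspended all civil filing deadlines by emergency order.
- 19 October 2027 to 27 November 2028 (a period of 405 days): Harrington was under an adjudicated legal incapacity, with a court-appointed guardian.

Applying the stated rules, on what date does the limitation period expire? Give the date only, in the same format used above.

14 December 2028

The claim accrued on 7 July 2022 — the later of the 9 January 2020 act and the 7 July 2022 discovery.
5 years from 7 July 2022 is 7 July 2027.
Because the emergency suspension of filing deadlines ran from 17 March 2026 to 16 July 2026, the deadline is extended by 121 days to 5 November 2027.
The plaintiff's legal incapacity from 19 October 2027 to 27 November 2028 tolled the period for 405 days, extending the deadline to 14 December 2028.
The pending related arbitration from 19 October 2024 to 8 May 2025 does not toll the period, because no stated rule makes a pending arbitration a tolling event.
Nothing else in the chronology tolls or restarts the period.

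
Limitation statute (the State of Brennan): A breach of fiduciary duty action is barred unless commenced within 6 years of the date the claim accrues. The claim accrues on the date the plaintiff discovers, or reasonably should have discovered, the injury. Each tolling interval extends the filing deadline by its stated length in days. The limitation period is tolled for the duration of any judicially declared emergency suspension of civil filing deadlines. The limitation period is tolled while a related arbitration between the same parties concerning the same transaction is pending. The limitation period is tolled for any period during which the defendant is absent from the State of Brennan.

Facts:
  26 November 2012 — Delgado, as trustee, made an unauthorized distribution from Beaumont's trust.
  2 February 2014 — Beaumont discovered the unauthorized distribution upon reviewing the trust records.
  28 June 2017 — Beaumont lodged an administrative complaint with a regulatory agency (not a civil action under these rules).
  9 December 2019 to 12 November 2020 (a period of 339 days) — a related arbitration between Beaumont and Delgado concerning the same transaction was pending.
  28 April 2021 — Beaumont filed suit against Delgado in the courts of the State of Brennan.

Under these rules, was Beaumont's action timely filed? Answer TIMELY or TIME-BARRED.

Accrual is tied to discovery, so the period began on 2 February 2014 rather than on 26 November 2012 when the act occurred.
Adding the 6 years base period to 2 February 2014 gives a deadline of 2 February 2020, before any tolling.
The period was tolled for 339 days by the pending related arbitration (9 December 2019 to 12 November 2020), pushing the deadline to 6 January 2021.
None of the other events listed affects the running of the period under the stated rules.
The 28 April 2021 filing falls after the 6 January 2021 deadline; the claim is time-barred.

TIME-BARRED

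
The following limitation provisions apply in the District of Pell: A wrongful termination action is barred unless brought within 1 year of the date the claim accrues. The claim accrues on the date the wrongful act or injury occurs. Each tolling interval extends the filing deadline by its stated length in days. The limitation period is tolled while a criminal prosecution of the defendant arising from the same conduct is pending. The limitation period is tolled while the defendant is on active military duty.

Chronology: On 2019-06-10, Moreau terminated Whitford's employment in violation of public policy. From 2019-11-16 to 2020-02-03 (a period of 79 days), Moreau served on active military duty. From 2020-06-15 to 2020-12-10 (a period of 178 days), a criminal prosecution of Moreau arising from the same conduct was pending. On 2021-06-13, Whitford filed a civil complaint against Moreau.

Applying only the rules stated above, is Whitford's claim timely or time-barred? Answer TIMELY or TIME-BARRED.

TIME-BARRED

The limitation period began to run on 2019-06-10.
1 year from 2019-06-10 is 2020-06-10.
The period was tolled for 79 days by the defendant's active military service (2019-11-16 to 2020-02-03), pushing the deadline to 2020-08-28.
Because the pending criminal prosecution ran from 2020-06-15 to 2020-12-10, the deadline is extended by 178 days to 2021-02-22.
The 2021-06-13 filing falls after the 2021-02-22 deadline; the claim is time-barred.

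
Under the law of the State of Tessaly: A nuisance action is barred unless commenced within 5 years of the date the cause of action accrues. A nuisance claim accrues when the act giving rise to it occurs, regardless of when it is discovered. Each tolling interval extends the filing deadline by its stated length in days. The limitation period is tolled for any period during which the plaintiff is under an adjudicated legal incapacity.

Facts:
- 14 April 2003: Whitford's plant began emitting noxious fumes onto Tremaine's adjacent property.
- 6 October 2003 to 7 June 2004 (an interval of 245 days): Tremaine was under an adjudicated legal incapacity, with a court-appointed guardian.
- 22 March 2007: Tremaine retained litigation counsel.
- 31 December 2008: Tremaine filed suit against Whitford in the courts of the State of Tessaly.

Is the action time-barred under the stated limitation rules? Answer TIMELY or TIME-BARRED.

The claim accrued on 14 April 2003, when the wrongful act occurred.
5 years from 14 April 2003 is 14 April 2008.
The plaintiff's legal incapacity from 6 October 2003 to 7 June 2004 tolled the period for 245 days, extending the deadline to 15 December 2008.
The other events in the timeline have no effect on the limitation period under the stated rules.
The 31 December 2008 filing falls after the 15 December 2008 deadline; the claim is time-barred.

TIME-BARRED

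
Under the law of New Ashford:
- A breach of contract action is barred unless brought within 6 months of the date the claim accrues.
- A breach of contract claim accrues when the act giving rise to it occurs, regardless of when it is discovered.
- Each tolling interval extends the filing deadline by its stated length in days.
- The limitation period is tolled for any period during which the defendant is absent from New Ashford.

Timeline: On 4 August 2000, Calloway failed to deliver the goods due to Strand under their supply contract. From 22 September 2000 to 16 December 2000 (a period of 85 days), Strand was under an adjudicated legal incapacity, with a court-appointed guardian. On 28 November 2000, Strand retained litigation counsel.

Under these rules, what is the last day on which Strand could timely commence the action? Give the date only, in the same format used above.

4 February 2001

The claim accrued on 4 August 2000, when the wrongful act occurred.
The untolled deadline — 6 months after 4 August 2000 — is 4 February 2001.
The plaintiff's legal incapacity from 22 September 2000 to 16 December 2000 does not toll the period, because no stated rule makes the plaintiff's incapacity a tolling event.
Nothing else in the chronology tolls or restarts the period.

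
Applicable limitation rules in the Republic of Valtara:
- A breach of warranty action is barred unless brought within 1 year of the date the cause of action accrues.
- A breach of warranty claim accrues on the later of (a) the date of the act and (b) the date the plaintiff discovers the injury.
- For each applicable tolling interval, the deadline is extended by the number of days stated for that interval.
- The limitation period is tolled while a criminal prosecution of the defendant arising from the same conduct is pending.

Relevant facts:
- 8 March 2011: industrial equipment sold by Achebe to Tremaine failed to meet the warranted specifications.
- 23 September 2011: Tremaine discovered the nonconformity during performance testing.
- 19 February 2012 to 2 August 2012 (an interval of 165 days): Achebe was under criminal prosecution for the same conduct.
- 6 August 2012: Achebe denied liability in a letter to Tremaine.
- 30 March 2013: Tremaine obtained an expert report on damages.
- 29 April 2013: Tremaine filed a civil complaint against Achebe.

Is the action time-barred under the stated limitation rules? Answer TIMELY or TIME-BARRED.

Because discovery on 23 September 2011 post-dates the 8 March 2011 act, accrual under the later-of rule falls on 23 September 2011.
The untolled deadline — 1 year after 23 September 2011 — is 23 September 2012.
Because the pending criminal prosecution ran from 19 February 2012 to 2 August 2012, the deadline is extended by 165 days to 7 March 2013.
The other events in the timeline have no effect on the limitation period under the stated rules.
Filing on 29 April 2013 missed the 7 March 2013 deadline — the action is time-barred.

TIME-BARRED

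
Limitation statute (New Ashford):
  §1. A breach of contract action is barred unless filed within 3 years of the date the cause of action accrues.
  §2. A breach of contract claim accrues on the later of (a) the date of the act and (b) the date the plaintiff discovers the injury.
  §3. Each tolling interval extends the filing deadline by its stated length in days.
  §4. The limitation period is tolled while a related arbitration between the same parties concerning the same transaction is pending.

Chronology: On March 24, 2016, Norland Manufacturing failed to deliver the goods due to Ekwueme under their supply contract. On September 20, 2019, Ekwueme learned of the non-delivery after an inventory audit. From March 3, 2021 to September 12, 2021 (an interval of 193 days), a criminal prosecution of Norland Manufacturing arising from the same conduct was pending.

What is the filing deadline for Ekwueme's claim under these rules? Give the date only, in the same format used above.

The claim accrued on September 20, 2019 — the later of the March 24, 2016 act and the September 20, 2019 discovery.
The untolled deadline — 3 years after September 20, 2019 — is September 20, 2022.
The pending criminal prosecution from March 3, 2021 to September 12, 2021 does not toll the period, because no stated rule makes a criminal prosecution a tolling event.

September 20, 2022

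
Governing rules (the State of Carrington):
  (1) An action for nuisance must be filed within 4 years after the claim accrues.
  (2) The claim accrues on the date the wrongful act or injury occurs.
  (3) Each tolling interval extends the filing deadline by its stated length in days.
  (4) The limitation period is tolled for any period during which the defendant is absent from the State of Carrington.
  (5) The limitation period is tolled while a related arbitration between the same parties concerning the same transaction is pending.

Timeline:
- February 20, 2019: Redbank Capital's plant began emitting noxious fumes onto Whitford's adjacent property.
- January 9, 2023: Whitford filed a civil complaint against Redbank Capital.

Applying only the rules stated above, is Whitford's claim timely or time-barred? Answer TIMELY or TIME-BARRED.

The claim accrued on February 20, 2019, when the wrongful act occurred.
The untolled deadline — 4 years after February 20, 2019 — is February 20, 2023.
The January 9, 2023 filing precedes the February 20, 2023 deadline; the claim is timely.

TIMELY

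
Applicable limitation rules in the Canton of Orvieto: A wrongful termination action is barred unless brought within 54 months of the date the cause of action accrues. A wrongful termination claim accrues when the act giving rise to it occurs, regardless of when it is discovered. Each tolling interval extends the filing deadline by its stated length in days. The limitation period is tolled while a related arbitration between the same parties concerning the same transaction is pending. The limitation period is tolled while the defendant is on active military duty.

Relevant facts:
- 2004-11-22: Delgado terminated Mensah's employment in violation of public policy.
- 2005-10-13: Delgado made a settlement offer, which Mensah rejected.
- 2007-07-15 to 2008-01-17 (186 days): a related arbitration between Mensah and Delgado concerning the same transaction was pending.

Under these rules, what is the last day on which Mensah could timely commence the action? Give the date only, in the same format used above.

2009-11-24

The cause of action accrued on 2004-11-22, the date of the act.
The untolled deadline — 54 months after 2004-11-22 — is 2009-05-22.
The period was tolled for 186 days by the pending related arbitration (2007-07-15 to 2008-01-17), pushing the deadline to 2009-11-24.
Nothing else in the chronology tolls or restarts the period.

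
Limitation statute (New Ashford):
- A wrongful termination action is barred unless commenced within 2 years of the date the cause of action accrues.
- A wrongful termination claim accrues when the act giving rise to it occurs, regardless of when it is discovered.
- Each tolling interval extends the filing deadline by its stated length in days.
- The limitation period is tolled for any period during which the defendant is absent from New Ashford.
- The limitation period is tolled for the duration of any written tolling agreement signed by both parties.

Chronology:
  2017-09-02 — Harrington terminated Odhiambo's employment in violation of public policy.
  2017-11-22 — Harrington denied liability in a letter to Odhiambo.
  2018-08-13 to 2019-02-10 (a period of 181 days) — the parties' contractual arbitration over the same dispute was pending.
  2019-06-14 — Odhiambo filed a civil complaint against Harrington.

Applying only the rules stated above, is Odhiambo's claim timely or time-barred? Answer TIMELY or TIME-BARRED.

TIMELY

The cause of action accrued on 2017-09-02, the date of the act.
Adding the 2 years base period to 2017-09-02 gives a deadline of 2019-09-02, before any tolling.
No stated provision tolls the period for a pending arbitration, so the interval from 2018-08-13 to 2019-02-10 has no effect on the deadline.
The other events in the timeline have no effect on the limitation period under the stated rules.
Filing on 2019-06-14 beat the 2019-09-02 deadline — the action is timely.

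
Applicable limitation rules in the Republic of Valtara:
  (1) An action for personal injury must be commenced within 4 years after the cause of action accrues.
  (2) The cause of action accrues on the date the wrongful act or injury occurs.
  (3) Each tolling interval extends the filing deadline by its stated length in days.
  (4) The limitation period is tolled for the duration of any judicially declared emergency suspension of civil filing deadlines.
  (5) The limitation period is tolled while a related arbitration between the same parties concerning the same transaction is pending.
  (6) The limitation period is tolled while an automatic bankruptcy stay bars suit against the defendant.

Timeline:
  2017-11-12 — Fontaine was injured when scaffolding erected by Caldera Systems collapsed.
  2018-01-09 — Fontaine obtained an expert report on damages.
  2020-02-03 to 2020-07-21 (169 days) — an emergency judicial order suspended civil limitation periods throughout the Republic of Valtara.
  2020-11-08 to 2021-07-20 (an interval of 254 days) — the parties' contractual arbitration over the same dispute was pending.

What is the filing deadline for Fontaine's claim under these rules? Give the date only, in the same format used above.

2023-01-09

The limitation period began to run on 2017-11-12.
Adding the 4 years base period to 2017-11-12 gives a deadline of 2021-11-12, before any tolling.
The emergency suspension of filing deadlines from 2020-02-03 to 2020-07-21 tolled the period for 169 days, extending the deadline to 2022-04-30.
Because the pending related arbitration ran from 2020-11-08 to 2021-07-20, the deadline is extended by 254 days to 2023-01-09.
The other events in the timeline have no effect on the limitation period under the stated rules.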